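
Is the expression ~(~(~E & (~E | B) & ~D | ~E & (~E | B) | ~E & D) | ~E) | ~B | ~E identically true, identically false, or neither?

neither

~(~(~E & (~E | B) & ~D | ~E & (~E | B) | ~E & D) | ~E) | ~B | ~E
= (~E & (~E | B) & ~D | ~E & (~E | B) | ~E & D) & E | ~B | ~E
= (~E & (~E | B) | ~E & D) & E | ~B | ~E
= (~E | ~E & D) & E | ~B | ~E
= ~E & E | ~B | ~E
= ~B | ~E
This depends on B, E, so it is not a constant.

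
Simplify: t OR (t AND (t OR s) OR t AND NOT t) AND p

t

t OR (t AND (t OR s) OR t AND NOT t) AND p
= t OR (t OR t AND NOT t) AND p   (absorption)
= t OR t AND p   (complement / identity)
= t   (absorption)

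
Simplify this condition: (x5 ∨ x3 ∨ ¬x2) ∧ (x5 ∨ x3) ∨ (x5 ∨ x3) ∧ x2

(x5 ∨ x3 ∨ ¬x2) ∧ (x5 ∨ x3) ∨ (x5 ∨ x3) ∧ x2
= x5 ∨ x3 ∨ (x5 ∨ x3) ∧ x2   [absorption]
= x5 ∨ x3   [absorption]

x5 ∨ x3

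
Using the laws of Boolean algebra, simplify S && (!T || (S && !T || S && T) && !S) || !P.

S && (!T || (S && !T || S && T) && !S) || !P
= S && (!T || S && !S) || !P   — distribution
= S && !T || !P   — complement / identity

S && !T || !P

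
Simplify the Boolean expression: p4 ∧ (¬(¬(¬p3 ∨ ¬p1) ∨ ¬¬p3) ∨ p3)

p4

p4 ∧ (¬(¬(¬p3 ∨ ¬p1) ∨ ¬¬p3) ∨ p3)
= p4 ∧ ((¬p3 ∨ ¬p1) ∧ ¬p3 ∨ p3)
= p4 ∧ (¬p3 ∨ p3)
= p4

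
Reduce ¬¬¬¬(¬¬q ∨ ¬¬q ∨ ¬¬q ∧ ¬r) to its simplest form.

q

¬¬¬¬(¬¬q ∨ ¬¬q ∨ ¬¬q ∧ ¬r)
= ¬¬¬¬(¬¬q ∨ ¬¬q)   — absorption
= ¬¬¬(¬q ∧ ¬q)   — De Morgan
= ¬¬(q ∨ q)   — De Morgan
= ¬¬q   — idempotence
= q   — double negation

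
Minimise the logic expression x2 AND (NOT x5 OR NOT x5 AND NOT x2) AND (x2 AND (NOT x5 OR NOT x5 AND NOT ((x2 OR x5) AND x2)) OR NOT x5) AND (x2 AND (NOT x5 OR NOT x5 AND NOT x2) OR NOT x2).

x2 AND NOT x5

x2 AND (NOT x5 OR NOT x5 AND NOT x2) AND (x2 AND (NOT x5 OR NOT x5 AND NOT ((x2 OR x5) AND x2)) OR NOT x5) AND (x2 AND (NOT x5 OR NOT x5 AND NOT x2) OR NOT x2)
= x2 AND (NOT x5 OR NOT x5 AND NOT x2) AND (x2 AND (NOT x5 OR NOT x5 AND NOT x2) OR NOT x5) AND (x2 AND (NOT x5 OR NOT x5 AND NOT x2) OR NOT x2)   [absorption]
= x2 AND (NOT x5 OR NOT x5 AND NOT x2) AND (x2 AND (NOT x5 OR NOT x5 AND NOT x2) OR NOT x2)   [absorption]
= x2 AND (NOT x5 OR NOT x5 AND NOT x2)   [absorption]
= x2 AND NOT x5   [absorption]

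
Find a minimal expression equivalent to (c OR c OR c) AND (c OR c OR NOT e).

c

(c OR c OR c) AND (c OR c OR NOT e)
= (c OR c) AND (c OR c OR NOT e)   — idempotence
= c OR c   — absorption
= c   — idempotence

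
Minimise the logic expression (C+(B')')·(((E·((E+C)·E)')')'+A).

(C+B)·A

(C+(B')')·(((E·((E+C)·E)')')'+A)
= (C+B)·(((E·((E+C)·E)')')'+A)   [double negation]
= (C+B)·(((E·E')')'+A)   [absorption]
= (C+B)·(E·E'+A)   [double negation]
= (C+B)·A   [complement / identity]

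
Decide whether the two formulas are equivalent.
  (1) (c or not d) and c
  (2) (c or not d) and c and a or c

Yes

E1: (c or not d) and c
    = c   — absorption
E2: (c or not d) and c and a or c
    = c and a or c   — absorption
    = c   — absorption
Both reduce to c, so they are equivalent.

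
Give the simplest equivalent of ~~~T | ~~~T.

~T

~~~T | ~~~T
= ~~~T   — idempotence
= ~T   — double negation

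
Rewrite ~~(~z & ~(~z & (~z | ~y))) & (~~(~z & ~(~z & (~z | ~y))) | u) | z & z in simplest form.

z

~~(~z & ~(~z & (~z | ~y))) & (~~(~z & ~(~z & (~z | ~y))) | u) | z & z
= ~~(~z & ~(~z & (~z | ~y))) | z & z   (absorption)
= ~~(~z & ~~z) | z & z   (absorption)
= ~~(~z & z) | z & z   (double negation)
= ~z & z | z & z   (double negation)
= z   (distribution)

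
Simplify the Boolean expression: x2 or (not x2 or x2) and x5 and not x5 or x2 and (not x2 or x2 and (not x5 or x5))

x2 or (not x2 or x2) and x5 and not x5 or x2 and (not x2 or x2 and (not x5 or x5))
= x2 or (not x2 or x2) and x5 and not x5 or x2 and (not x2 or x2)   — complement / identity
= x2 or (x5 and not x5 or x2) and (not x2 or x2)   — distribution
= x2 or x5 and not x5 or x2   — complement / identity
= x2 or x2   — complement / identity
= x2   — idempotence

x2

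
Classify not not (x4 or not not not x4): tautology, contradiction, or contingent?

not not (x4 or not not not x4)
= not not (x4 or not x4)   [double negation]
= x4 or not x4   [double negation]
= True   [complement]

tautology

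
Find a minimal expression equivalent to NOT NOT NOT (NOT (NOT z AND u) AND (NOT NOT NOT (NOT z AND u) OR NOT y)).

NOT z AND u

NOT NOT NOT (NOT (NOT z AND u) AND (NOT NOT NOT (NOT z AND u) OR NOT y))
= NOT NOT NOT (NOT (NOT z AND u) AND (NOT (NOT z AND u) OR NOT y))   [double negation]
= NOT NOT NOT NOT (NOT z AND u)   [absorption]
= NOT NOT (NOT z AND u)   [double negation]
= NOT z AND u   [double negation]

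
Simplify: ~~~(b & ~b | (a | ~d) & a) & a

0

~~~(b & ~b | (a | ~d) & a) & a
= ~~~(b & ~b | a) & a   — absorption
= ~~~a & a   — complement / identity
= ~a & a   — double negation
= 0   — complement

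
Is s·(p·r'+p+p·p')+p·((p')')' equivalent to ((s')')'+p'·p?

E1: s·(p·r'+p+p·p')+p·((p')')'
    = s·(p+p·p')+p·((p')')'   (absorption)
    = s·(p+p·p')+p·p'   (double negation)
    = s·p+p·p'   (complement / identity)
    = s·p   (complement / identity)
E2: ((s')')'+p'·p
    = ((s')')'   (complement / identity)
    = s'   (double negation)
These differ: at p=1, r=0, s=0, E1 = 0 but E2 = 1.

No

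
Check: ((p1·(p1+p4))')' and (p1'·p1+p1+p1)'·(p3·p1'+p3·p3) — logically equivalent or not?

No

E1: ((p1·(p1+p4))')'
    = (p1')'   [absorption]
    = p1   [double negation]
E2: (p1'·p1+p1+p1)'·(p3·p1'+p3·p3)
    = (p1'·p1+p1+p1)'·(p3·p1'+p3)   [idempotence]
    = (p1+p1)'·(p3·p1'+p3)   [complement / identity]
    = (p1+p1)'·p3   [absorption]
    = p1'·p3   [idempotence]
These differ: at p1=1, p3=1, p4=1, E1 = 1 but E2 = 0.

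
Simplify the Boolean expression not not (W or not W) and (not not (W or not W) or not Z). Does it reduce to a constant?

True

not not (W or not W) and (not not (W or not W) or not Z)
= not not (W or not W)   (absorption)
= W or not W   (double negation)
= True   (complement)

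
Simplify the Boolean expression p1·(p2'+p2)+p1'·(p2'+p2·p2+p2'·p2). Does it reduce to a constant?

p1·(p2'+p2)+p1'·(p2'+p2·p2+p2'·p2)
= p1·(p2'+p2)+p1'·(p2'+p2)   (distribution)
= p2'+p2   (distribution)
= 1   (complement)

1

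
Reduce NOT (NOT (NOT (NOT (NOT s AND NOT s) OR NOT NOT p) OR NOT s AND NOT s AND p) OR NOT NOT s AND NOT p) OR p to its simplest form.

NOT (NOT (NOT (NOT (NOT s AND NOT s) OR NOT NOT p) OR NOT s AND NOT s AND p) OR NOT NOT s AND NOT p) OR p
= NOT (NOT (NOT s AND NOT s AND NOT p OR NOT s AND NOT s AND p) OR NOT NOT s AND NOT p) OR p   [De Morgan]
= NOT (NOT (NOT s AND NOT s) OR NOT NOT s AND NOT p) OR p   [distribution]
= NOT (NOT NOT s OR NOT NOT s AND NOT p) OR p   [idempotence]
= NOT NOT NOT s OR p   [absorption]
= NOT s OR p   [double negation]

NOT s OR p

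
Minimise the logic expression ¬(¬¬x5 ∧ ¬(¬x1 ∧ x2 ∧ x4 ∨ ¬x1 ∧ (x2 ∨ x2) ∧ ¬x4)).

¬(¬¬x5 ∧ ¬(¬x1 ∧ x2 ∧ x4 ∨ ¬x1 ∧ (x2 ∨ x2) ∧ ¬x4))
= ¬(¬¬x5 ∧ ¬(¬x1 ∧ x2 ∧ x4 ∨ ¬x1 ∧ x2 ∧ ¬x4))   [idempotence]
= ¬x5 ∨ ¬x1 ∧ x2 ∧ x4 ∨ ¬x1 ∧ x2 ∧ ¬x4   [De Morgan]
= ¬x5 ∨ ¬x1 ∧ x2   [distribution]

¬x5 ∨ ¬x1 ∧ x2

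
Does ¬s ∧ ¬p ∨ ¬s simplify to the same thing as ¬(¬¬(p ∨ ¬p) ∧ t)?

No

E1: ¬s ∧ ¬p ∨ ¬s
    = ¬s   (absorption)
E2: ¬(¬¬(p ∨ ¬p) ∧ t)
    = ¬((p ∨ ¬p) ∧ t)   (double negation)
    = ¬t   (complement / identity)
These differ: at p=1, s=1, t=0, E1 = 0 but E2 = 1.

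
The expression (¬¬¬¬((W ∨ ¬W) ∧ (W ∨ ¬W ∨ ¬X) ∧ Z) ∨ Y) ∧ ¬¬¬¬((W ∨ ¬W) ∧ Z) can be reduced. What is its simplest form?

(¬¬¬¬((W ∨ ¬W) ∧ (W ∨ ¬W ∨ ¬X) ∧ Z) ∨ Y) ∧ ¬¬¬¬((W ∨ ¬W) ∧ Z)
= (¬¬¬¬((W ∨ ¬W) ∧ Z) ∨ Y) ∧ ¬¬¬¬((W ∨ ¬W) ∧ Z)
= ¬¬¬¬((W ∨ ¬W) ∧ Z)
= ¬¬¬¬Z
= ¬¬Z
= Z

Z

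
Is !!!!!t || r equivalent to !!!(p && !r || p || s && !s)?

No

E1: !!!!!t || r
    = !!!t || r
    = !t || r
E2: !!!(p && !r || p || s && !s)
    = !!!(p || s && !s)
    = !(p || s && !s)
    = !p
These differ: at p=1, r=0, s=0, t=0, E1 = 1 but E2 = 0.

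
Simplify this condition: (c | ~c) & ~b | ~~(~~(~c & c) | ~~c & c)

~b | c

(c | ~c) & ~b | ~~(~~(~c & c) | ~~c & c)
= (c | ~c) & ~b | ~~(~c & c) | ~~c & c   — double negation
= ~b | ~~(~c & c) | ~~c & c   — complement / identity
= ~b | ~~(~c & c) | c & c   — double negation
= ~b | ~c & c | c & c   — double negation
= ~b | c   — distribution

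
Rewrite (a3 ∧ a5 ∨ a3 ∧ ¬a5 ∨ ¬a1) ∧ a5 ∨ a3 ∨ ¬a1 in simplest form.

a3 ∨ ¬a1

(a3 ∧ a5 ∨ a3 ∧ ¬a5 ∨ ¬a1) ∧ a5 ∨ a3 ∨ ¬a1
= (a3 ∨ ¬a1) ∧ a5 ∨ a3 ∨ ¬a1   [distribution]
= a3 ∨ ¬a1   [absorption]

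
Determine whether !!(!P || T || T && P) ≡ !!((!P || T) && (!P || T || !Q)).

Yes

E1: !!(!P || T || T && P)
    = !!(!P || T)
    = !P || T
E2: !!((!P || T) && (!P || T || !Q))
    = (!P || T) && (!P || T || !Q)
    = !P || T
Both reduce to !P || T, so they are equivalent.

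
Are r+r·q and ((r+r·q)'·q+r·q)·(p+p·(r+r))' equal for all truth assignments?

E1: r+r·q
    = r   [absorption]
E2: ((r+r·q)'·q+r·q)·(p+p·(r+r))'
    = (r'·q+r·q)·(p+p·(r+r))'   [absorption]
    = q·(p+p·(r+r))'   [distribution]
    = q·(p+p·r)'   [idempotence]
    = q·p'   [absorption]
These differ: at p=1, q=1, r=1, E1 = 1 but E2 = 0.

No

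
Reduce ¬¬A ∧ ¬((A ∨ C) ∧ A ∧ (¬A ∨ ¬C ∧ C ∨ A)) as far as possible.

False

¬¬A ∧ ¬((A ∨ C) ∧ A ∧ (¬A ∨ ¬C ∧ C ∨ A))
= ¬¬A ∧ ¬((A ∨ C) ∧ A ∧ (¬A ∨ A))   — complement / identity
= ¬¬A ∧ ¬((A ∨ C) ∧ A)   — complement / identity
= ¬¬A ∧ ¬A   — absorption
= A ∧ ¬A   — double negation
= False   — complement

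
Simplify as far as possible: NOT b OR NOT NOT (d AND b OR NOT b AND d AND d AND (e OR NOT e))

NOT b OR d

NOT b OR NOT NOT (d AND b OR NOT b AND d AND d AND (e OR NOT e))
= NOT b OR NOT NOT (d AND b OR NOT b AND d AND d)   (complement / identity)
= NOT b OR NOT NOT (d AND b OR NOT b AND d)   (idempotence)
= NOT b OR NOT NOT d   (distribution)
= NOT b OR d   (double negation)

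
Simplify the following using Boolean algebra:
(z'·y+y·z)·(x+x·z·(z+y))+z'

(z'·y+y·z)·(x+x·z·(z+y))+z'
= (z'·y+y·z)·(x+x·z)+z'   (absorption)
= (z'·y+y·z)·x+z'   (absorption)
= y·x+z'   (distribution)

y·x+z'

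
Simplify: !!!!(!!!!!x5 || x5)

true

!!!!(!!!!!x5 || x5)
= !!!!(!!!x5 || x5)   — double negation
= !!(!!!x5 || x5)   — double negation
= !!!x5 || x5   — double negation
= !x5 || x5   — double negation
= true   — complement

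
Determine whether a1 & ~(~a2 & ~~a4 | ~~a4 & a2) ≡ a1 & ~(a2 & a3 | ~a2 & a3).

E1: a1 & ~(~a2 & ~~a4 | ~~a4 & a2)
    = a1 & ~~~a4   [distribution]
    = a1 & ~a4   [double negation]
E2: a1 & ~(a2 & a3 | ~a2 & a3)
    = a1 & ~a3   [distribution]
These differ: at a1=1, a2=0, a3=1, a4=0, E1 = 1 but E2 = 0.

No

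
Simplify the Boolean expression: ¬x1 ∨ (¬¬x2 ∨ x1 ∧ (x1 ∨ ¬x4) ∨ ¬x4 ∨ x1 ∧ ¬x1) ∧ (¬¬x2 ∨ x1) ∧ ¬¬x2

¬x1 ∨ (¬¬x2 ∨ x1 ∧ (x1 ∨ ¬x4) ∨ ¬x4 ∨ x1 ∧ ¬x1) ∧ (¬¬x2 ∨ x1) ∧ ¬¬x2
= ¬x1 ∨ (¬¬x2 ∨ x1 ∧ (x1 ∨ ¬x4) ∨ ¬x4) ∧ (¬¬x2 ∨ x1) ∧ ¬¬x2
= ¬x1 ∨ (¬¬x2 ∨ x1 ∨ ¬x4) ∧ (¬¬x2 ∨ x1) ∧ ¬¬x2
= ¬x1 ∨ (¬¬x2 ∨ x1) ∧ ¬¬x2
= ¬x1 ∨ ¬¬x2
= ¬x1 ∨ x2

¬x1 ∨ x2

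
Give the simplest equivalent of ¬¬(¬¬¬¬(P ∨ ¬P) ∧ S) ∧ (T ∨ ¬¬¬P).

S ∧ (T ∨ ¬P)

¬¬(¬¬¬¬(P ∨ ¬P) ∧ S) ∧ (T ∨ ¬¬¬P)
= ¬¬(¬¬(P ∨ ¬P) ∧ S) ∧ (T ∨ ¬¬¬P)   — double negation
= ¬¬((P ∨ ¬P) ∧ S) ∧ (T ∨ ¬¬¬P)   — double negation
= (P ∨ ¬P) ∧ S ∧ (T ∨ ¬¬¬P)   — double negation
= (P ∨ ¬P) ∧ S ∧ (T ∨ ¬P)   — double negation
= S ∧ (T ∨ ¬P)   — complement / identity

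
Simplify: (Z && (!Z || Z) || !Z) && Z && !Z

false

(Z && (!Z || Z) || !Z) && Z && !Z
= (Z || !Z) && Z && !Z   [complement / identity]
= Z && !Z   [complement / identity]
= false   [complement]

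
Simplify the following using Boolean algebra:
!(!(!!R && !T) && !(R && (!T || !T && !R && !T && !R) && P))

!(!(!!R && !T) && !(R && (!T || !T && !R && !T && !R) && P))
= !(!(!!R && !T) && !(R && (!T || !T && !R) && P))   [idempotence]
= !(!(!!R && !T) && !(R && !T && P))   [absorption]
= !(!(R && !T) && !(R && !T && P))   [double negation]
= R && !T || R && !T && P   [De Morgan]
= R && !T   [absorption]

R && !T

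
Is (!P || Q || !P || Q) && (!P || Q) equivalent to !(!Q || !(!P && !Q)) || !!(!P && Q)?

No

E1: (!P || Q || !P || Q) && (!P || Q)
    = (!P || Q) && (!P || Q)   (idempotence)
    = !P || Q   (idempotence)
E2: !(!Q || !(!P && !Q)) || !!(!P && Q)
    = Q && !P && !Q || !!(!P && Q)   (De Morgan)
    = Q && !P && !Q || !P && Q   (double negation)
    = Q && (!P && !Q || !P)   (distribution)
    = Q && !P   (absorption)
These differ: at P=0, Q=0, E1 = 1 but E2 = 0.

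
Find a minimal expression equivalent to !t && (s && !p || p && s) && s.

!t && (s && !p || p && s) && s
= !t && s && s
= !t && s

!t && s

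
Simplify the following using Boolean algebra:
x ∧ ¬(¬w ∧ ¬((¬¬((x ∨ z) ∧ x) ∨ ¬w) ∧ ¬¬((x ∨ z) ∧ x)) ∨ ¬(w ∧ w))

x ∧ ¬(¬w ∧ ¬((¬¬((x ∨ z) ∧ x) ∨ ¬w) ∧ ¬¬((x ∨ z) ∧ x)) ∨ ¬(w ∧ w))
= x ∧ ¬(¬w ∧ ¬¬¬((x ∨ z) ∧ x) ∨ ¬(w ∧ w))   — absorption
= x ∧ ¬(¬w ∧ ¬¬¬x ∨ ¬(w ∧ w))   — absorption
= x ∧ ¬(¬w ∧ ¬¬¬x ∨ ¬w)   — idempotence
= x ∧ ¬(¬w ∧ ¬x ∨ ¬w)   — double negation
= x ∧ ¬¬w   — absorption
= x ∧ w   — double negation

x ∧ w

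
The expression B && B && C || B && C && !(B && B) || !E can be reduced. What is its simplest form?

B && B && C || B && C && !(B && B) || !E
= B && B && C || B && C && !B || !E   (idempotence)
= B && C || !E   (distribution)

B && C || !E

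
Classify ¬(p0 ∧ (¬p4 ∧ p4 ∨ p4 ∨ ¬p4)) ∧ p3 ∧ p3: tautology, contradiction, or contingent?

¬(p0 ∧ (¬p4 ∧ p4 ∨ p4 ∨ ¬p4)) ∧ p3 ∧ p3
= ¬(p0 ∧ (¬p4 ∧ p4 ∨ p4 ∨ ¬p4)) ∧ p3   (idempotence)
= ¬(p0 ∧ (p4 ∨ ¬p4)) ∧ p3   (complement / identity)
= ¬p0 ∧ p3   (complement / identity)
This depends on p0, p3, so it is not a constant.

contingent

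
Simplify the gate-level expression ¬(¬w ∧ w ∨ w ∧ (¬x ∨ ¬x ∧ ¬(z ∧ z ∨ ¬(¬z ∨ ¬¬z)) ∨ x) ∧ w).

¬w

¬(¬w ∧ w ∨ w ∧ (¬x ∨ ¬x ∧ ¬(z ∧ z ∨ ¬(¬z ∨ ¬¬z)) ∨ x) ∧ w)
= ¬(¬w ∧ w ∨ w ∧ (¬x ∨ ¬x ∧ ¬(z ∧ z ∨ z ∧ ¬z) ∨ x) ∧ w)   (De Morgan)
= ¬(¬w ∧ w ∨ w ∧ (¬x ∨ ¬x ∧ ¬z ∨ x) ∧ w)   (distribution)
= ¬(¬w ∧ w ∨ w ∧ (¬x ∨ x) ∧ w)   (absorption)
= ¬(¬w ∧ w ∨ w ∧ w)   (complement / identity)
= ¬w   (distribution)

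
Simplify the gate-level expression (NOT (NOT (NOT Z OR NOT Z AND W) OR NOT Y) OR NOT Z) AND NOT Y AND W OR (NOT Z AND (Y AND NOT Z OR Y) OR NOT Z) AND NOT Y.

(NOT (NOT (NOT Z OR NOT Z AND W) OR NOT Y) OR NOT Z) AND NOT Y AND W OR (NOT Z AND (Y AND NOT Z OR Y) OR NOT Z) AND NOT Y
= (NOT (NOT (NOT Z OR NOT Z AND W) OR NOT Y) OR NOT Z) AND NOT Y AND W OR (NOT Z AND Y OR NOT Z) AND NOT Y   — absorption
= (NOT (NOT NOT Z OR NOT Y) OR NOT Z) AND NOT Y AND W OR (NOT Z AND Y OR NOT Z) AND NOT Y   — absorption
= (NOT Z AND Y OR NOT Z) AND NOT Y AND W OR (NOT Z AND Y OR NOT Z) AND NOT Y   — De Morgan
= (NOT Z AND Y OR NOT Z) AND NOT Y   — absorption
= NOT Z AND NOT Y   — absorption

NOT Z AND NOT Y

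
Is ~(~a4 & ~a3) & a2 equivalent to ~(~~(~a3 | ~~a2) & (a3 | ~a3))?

E1: ~(~a4 & ~a3) & a2
    = (a4 | a3) & a2   (De Morgan)
E2: ~(~~(~a3 | ~~a2) & (a3 | ~a3))
    = ~(~(a3 & ~a2) & (a3 | ~a3))   (De Morgan)
    = ~~(a3 & ~a2)   (complement / identity)
    = a3 & ~a2   (double negation)
These differ: at a2=0, a3=1, a4=1, E1 = 0 but E2 = 1.

No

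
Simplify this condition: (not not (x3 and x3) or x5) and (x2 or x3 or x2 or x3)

x3 or x5 and x2

(not not (x3 and x3) or x5) and (x2 or x3 or x2 or x3)
= (not not x3 or x5) and (x2 or x3 or x2 or x3)   [idempotence]
= (x3 or x5) and (x2 or x3 or x2 or x3)   [double negation]
= (x3 or x5) and (x2 or x3)   [idempotence]
= x3 or x5 and x2   [distribution]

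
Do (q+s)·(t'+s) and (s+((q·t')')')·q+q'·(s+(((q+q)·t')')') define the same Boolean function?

E1: (q+s)·(t'+s)
    = s+q·t'
E2: (s+((q·t')')')·q+q'·(s+(((q+q)·t')')')
    = (s+((q·t')')')·q+q'·(s+((q·t')')')
    = s+((q·t')')'
    = s+q·t'
Both reduce to s+q·t', so they are equivalent.

Yes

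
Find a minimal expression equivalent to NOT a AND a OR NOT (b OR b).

NOT b

NOT a AND a OR NOT (b OR b)
= NOT a AND a OR NOT b   [idempotence]
= NOT b   [complement / identity]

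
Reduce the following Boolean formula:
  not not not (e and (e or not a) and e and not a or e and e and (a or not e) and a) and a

not not not (e and (e or not a) and e and not a or e and e and (a or not e) and a) and a
= not not not (e and (e or not a) and e and not a or e and e and a) and a   — absorption
= not not not (e and e and not a or e and e and a) and a   — absorption
= not not not (e and e) and a   — distribution
= not not not e and a   — idempotence
= not e and a   — double negation

not e and a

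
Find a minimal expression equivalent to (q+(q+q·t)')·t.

t

(q+(q+q·t)')·t
= (q+q')·t
= t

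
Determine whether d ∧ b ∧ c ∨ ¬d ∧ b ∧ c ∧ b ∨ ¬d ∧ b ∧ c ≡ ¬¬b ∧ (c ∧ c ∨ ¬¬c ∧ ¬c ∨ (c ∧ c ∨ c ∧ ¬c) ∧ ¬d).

Yes

E1: d ∧ b ∧ c ∨ ¬d ∧ b ∧ c ∧ b ∨ ¬d ∧ b ∧ c
    = d ∧ b ∧ c ∨ ¬d ∧ b ∧ c   — absorption
    = b ∧ c   — distribution
E2: ¬¬b ∧ (c ∧ c ∨ ¬¬c ∧ ¬c ∨ (c ∧ c ∨ c ∧ ¬c) ∧ ¬d)
    = ¬¬b ∧ (c ∧ c ∨ c ∧ ¬c ∨ (c ∧ c ∨ c ∧ ¬c) ∧ ¬d)   — double negation
    = b ∧ (c ∧ c ∨ c ∧ ¬c ∨ (c ∧ c ∨ c ∧ ¬c) ∧ ¬d)   — double negation
    = b ∧ (c ∧ c ∨ c ∧ ¬c)   — absorption
    = b ∧ c   — distribution
Both reduce to b ∧ c, so they are equivalent.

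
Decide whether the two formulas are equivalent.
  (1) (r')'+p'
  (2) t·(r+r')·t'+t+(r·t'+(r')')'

E1: (r')'+p'
    = r+p'   — double negation
E2: t·(r+r')·t'+t+(r·t'+(r')')'
    = t·(r+r')·t'+t+(r·t'+r)'   — double negation
    = t·(r+r')·t'+t+r'   — absorption
    = t·t'+t+r'   — complement / identity
    = t+r'   — complement / identity
These differ: at p=1, r=0, t=0, E1 = 0 but E2 = 1.

No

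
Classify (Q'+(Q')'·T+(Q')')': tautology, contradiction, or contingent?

(Q'+(Q')'·T+(Q')')'
= (Q'+(Q')')'   — absorption
= Q·Q'   — De Morgan
= 0   — complement

contradiction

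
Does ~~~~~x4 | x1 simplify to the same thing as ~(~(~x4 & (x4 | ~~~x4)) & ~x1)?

Yes

E1: ~~~~~x4 | x1
    = ~~~x4 | x1   [double negation]
    = ~x4 | x1   [double negation]
E2: ~(~(~x4 & (x4 | ~~~x4)) & ~x1)
    = ~(~(~x4 & (x4 | ~x4)) & ~x1)   [double negation]
    = ~(~~x4 & ~x1)   [complement / identity]
    = ~x4 | x1   [De Morgan]
Both reduce to ~x4 | x1, so they are equivalent.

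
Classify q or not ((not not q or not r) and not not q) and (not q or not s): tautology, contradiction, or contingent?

q or not ((not not q or not r) and not not q) and (not q or not s)
= q or not not not q and (not q or not s)
= q or not q and (not q or not s)
= q or not q
= True

tautology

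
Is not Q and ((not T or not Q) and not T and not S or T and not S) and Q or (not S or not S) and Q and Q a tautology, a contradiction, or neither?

not Q and ((not T or not Q) and not T and not S or T and not S) and Q or (not S or not S) and Q and Q
= not Q and (not T and not S or T and not S) and Q or (not S or not S) and Q and Q   (absorption)
= not Q and not S and Q or (not S or not S) and Q and Q   (distribution)
= not Q and not S and Q or not S and Q and Q   (idempotence)
= not S and Q   (distribution)
This depends on Q, S, so it is not a constant.

neither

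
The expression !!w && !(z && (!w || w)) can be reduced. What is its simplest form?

w && !z

!!w && !(z && (!w || w))
= w && !(z && (!w || w))
= w && !z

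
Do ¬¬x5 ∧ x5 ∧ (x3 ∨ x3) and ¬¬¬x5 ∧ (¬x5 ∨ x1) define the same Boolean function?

E1: ¬¬x5 ∧ x5 ∧ (x3 ∨ x3)
    = ¬¬x5 ∧ x5 ∧ x3   — idempotence
    = x5 ∧ x5 ∧ x3   — double negation
    = x5 ∧ x3   — idempotence
E2: ¬¬¬x5 ∧ (¬x5 ∨ x1)
    = ¬x5 ∧ (¬x5 ∨ x1)   — double negation
    = ¬x5   — absorption
These differ: at x1=1, x3=0, x5=0, E1 = 0 but E2 = 1.

No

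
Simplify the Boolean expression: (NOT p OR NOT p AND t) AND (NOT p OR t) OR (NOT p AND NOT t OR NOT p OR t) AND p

NOT p OR t

(NOT p OR NOT p AND t) AND (NOT p OR t) OR (NOT p AND NOT t OR NOT p OR t) AND p
= (NOT p OR NOT p AND t) AND (NOT p OR t) OR (NOT p OR t) AND p
= (NOT p OR t) AND (NOT p OR NOT p AND t OR p)
= (NOT p OR t) AND (NOT p OR p)
= NOT p OR t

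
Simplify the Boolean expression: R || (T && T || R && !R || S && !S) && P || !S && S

R || (T && T || R && !R || S && !S) && P || !S && S
= R || (T && T || R && !R || S && !S) && P
= R || (T && T || S && !S) && P
= R || T && T && P
= R || T && P

R || T && P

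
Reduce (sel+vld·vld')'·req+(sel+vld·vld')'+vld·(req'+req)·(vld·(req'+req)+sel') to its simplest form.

(sel+vld·vld')'·req+(sel+vld·vld')'+vld·(req'+req)·(vld·(req'+req)+sel')
= (sel+vld·vld')'+vld·(req'+req)·(vld·(req'+req)+sel')
= (sel+vld·vld')'+vld·(req'+req)
= sel'+vld·(req'+req)
= sel'+vld

sel'+vld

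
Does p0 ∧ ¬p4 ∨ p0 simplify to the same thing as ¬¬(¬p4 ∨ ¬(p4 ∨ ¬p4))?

No

E1: p0 ∧ ¬p4 ∨ p0
    = p0   [absorption]
E2: ¬¬(¬p4 ∨ ¬(p4 ∨ ¬p4))
    = ¬(p4 ∧ (p4 ∨ ¬p4))   [De Morgan]
    = ¬p4   [complement / identity]
These differ: at p0=0, p4=0, E1 = 0 but E2 = 1.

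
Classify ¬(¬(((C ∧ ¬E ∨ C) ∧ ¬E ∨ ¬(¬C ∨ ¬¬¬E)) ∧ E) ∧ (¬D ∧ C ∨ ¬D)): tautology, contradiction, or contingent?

contingent

¬(¬(((C ∧ ¬E ∨ C) ∧ ¬E ∨ ¬(¬C ∨ ¬¬¬E)) ∧ E) ∧ (¬D ∧ C ∨ ¬D))
= ¬(¬((C ∧ ¬E ∨ ¬(¬C ∨ ¬¬¬E)) ∧ E) ∧ (¬D ∧ C ∨ ¬D))
= ¬(¬((C ∧ ¬E ∨ ¬(¬C ∨ ¬¬¬E)) ∧ E) ∧ ¬D)
= ¬(¬((C ∧ ¬E ∨ ¬(¬C ∨ ¬E)) ∧ E) ∧ ¬D)
= (C ∧ ¬E ∨ ¬(¬C ∨ ¬E)) ∧ E ∨ D
= (C ∧ ¬E ∨ C ∧ E) ∧ E ∨ D
= C ∧ E ∨ D
This depends on C, D, E, so it is not a constant.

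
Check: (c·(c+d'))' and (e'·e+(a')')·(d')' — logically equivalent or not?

No

E1: (c·(c+d'))'
    = c'   [absorption]
E2: (e'·e+(a')')·(d')'
    = (e'·e+(a')')·d   [double negation]
    = (a')'·d   [complement / identity]
    = a·d   [double negation]
These differ: at a=1, c=0, d=0, e=0, E1 = 1 but E2 = 0.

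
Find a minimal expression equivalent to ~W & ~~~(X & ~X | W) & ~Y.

~W & ~Y

~W & ~~~(X & ~X | W) & ~Y
= ~W & ~~~W & ~Y   [complement / identity]
= ~W & ~W & ~Y   [double negation]
= ~W & ~Y   [idempotence]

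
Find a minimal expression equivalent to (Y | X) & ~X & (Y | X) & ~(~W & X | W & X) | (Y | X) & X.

(Y | X) & ~X & (Y | X) & ~(~W & X | W & X) | (Y | X) & X
= (Y | X) & ~X & (Y | X) & ~X | (Y | X) & X
= (Y | X) & ~X | (Y | X) & X
= Y | X

Y | X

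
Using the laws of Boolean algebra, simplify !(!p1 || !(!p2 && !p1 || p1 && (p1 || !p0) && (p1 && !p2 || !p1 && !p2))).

p1 && !p2

!(!p1 || !(!p2 && !p1 || p1 && (p1 || !p0) && (p1 && !p2 || !p1 && !p2)))
= p1 && (!p2 && !p1 || p1 && (p1 || !p0) && (p1 && !p2 || !p1 && !p2))   [De Morgan]
= p1 && (!p2 && !p1 || p1 && (p1 && !p2 || !p1 && !p2))   [absorption]
= p1 && (!p2 && !p1 || p1 && !p2)   [distribution]
= p1 && !p2   [distribution]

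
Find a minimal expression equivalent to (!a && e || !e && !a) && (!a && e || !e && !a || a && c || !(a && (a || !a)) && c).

!a

(!a && e || !e && !a) && (!a && e || !e && !a || a && c || !(a && (a || !a)) && c)
= (!a && e || !e && !a) && (!a && e || !e && !a || a && c || !a && c)   [complement / identity]
= (!a && e || !e && !a) && (!a && e || !e && !a || c)   [distribution]
= !a && e || !e && !a   [absorption]
= !a   [distribution]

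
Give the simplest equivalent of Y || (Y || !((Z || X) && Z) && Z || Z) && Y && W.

Y || (Y || !((Z || X) && Z) && Z || Z) && Y && W
= Y || (Y || !Z && Z || Z) && Y && W
= Y || (Y || Z) && Y && W
= Y || Y && W
= Y

Y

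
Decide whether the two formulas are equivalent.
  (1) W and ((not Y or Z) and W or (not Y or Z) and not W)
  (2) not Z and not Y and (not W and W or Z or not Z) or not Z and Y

No

E1: W and ((not Y or Z) and W or (not Y or Z) and not W)
    = W and (not Y or Z)   [distribution]
E2: not Z and not Y and (not W and W or Z or not Z) or not Z and Y
    = not Z and not Y and (Z or not Z) or not Z and Y   [complement / identity]
    = not Z and not Y or not Z and Y   [complement / identity]
    = not Z   [distribution]
These differ: at W=1, Y=1, Z=0, E1 = 0 but E2 = 1.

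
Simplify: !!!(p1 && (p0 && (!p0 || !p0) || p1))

!p1

!!!(p1 && (p0 && (!p0 || !p0) || p1))
= !(p1 && (p0 && (!p0 || !p0) || p1))   [double negation]
= !(p1 && (p0 && !p0 || p1))   [idempotence]
= !(p1 && p1)   [complement / identity]
= !p1   [idempotence]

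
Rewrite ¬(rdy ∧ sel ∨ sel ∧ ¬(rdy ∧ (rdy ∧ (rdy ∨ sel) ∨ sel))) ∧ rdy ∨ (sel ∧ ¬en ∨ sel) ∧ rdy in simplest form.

rdy

¬(rdy ∧ sel ∨ sel ∧ ¬(rdy ∧ (rdy ∧ (rdy ∨ sel) ∨ sel))) ∧ rdy ∨ (sel ∧ ¬en ∨ sel) ∧ rdy
= ¬(rdy ∧ sel ∨ sel ∧ ¬(rdy ∧ (rdy ∨ sel))) ∧ rdy ∨ (sel ∧ ¬en ∨ sel) ∧ rdy   (absorption)
= ¬(rdy ∧ sel ∨ sel ∧ ¬rdy) ∧ rdy ∨ (sel ∧ ¬en ∨ sel) ∧ rdy   (absorption)
= ¬sel ∧ rdy ∨ (sel ∧ ¬en ∨ sel) ∧ rdy   (distribution)
= ¬sel ∧ rdy ∨ sel ∧ rdy   (absorption)
= rdy   (distribution)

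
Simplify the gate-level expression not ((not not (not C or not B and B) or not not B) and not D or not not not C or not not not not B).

not ((not not (not C or not B and B) or not not B) and not D or not not not C or not not not not B)
= not ((not not (not C or not B and B) or not not B) and not D or not not not C or not not B)   — double negation
= not ((not not not C or not not B) and not D or not not not C or not not B)   — complement / identity
= not (not not not C or not not B)   — absorption
= not (not C or not not B)   — double negation
= C and not B   — De Morgan

C and not B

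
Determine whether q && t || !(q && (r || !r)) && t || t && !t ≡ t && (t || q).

Yes

E1: q && t || !(q && (r || !r)) && t || t && !t
    = q && t || !q && t || t && !t   — complement / identity
    = t || t && !t   — distribution
    = t   — complement / identity
E2: t && (t || q)
    = t   — absorption
Both reduce to t, so they are equivalent.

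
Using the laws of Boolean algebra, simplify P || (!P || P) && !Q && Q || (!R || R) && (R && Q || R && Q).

P || (!P || P) && !Q && Q || (!R || R) && (R && Q || R && Q)
= P || (!P || P) && !Q && Q || (!R || R) && R && Q   (idempotence)
= P || !Q && Q || (!R || R) && R && Q   (complement / identity)
= P || (!R || R) && R && Q   (complement / identity)
= P || R && Q   (complement / identity)

P || R && Q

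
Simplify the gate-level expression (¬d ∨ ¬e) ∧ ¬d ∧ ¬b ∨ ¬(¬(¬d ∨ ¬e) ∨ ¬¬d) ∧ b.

¬d

(¬d ∨ ¬e) ∧ ¬d ∧ ¬b ∨ ¬(¬(¬d ∨ ¬e) ∨ ¬¬d) ∧ b
= (¬d ∨ ¬e) ∧ ¬d ∧ ¬b ∨ (¬d ∨ ¬e) ∧ ¬d ∧ b
= (¬d ∨ ¬e) ∧ ¬d
= ¬d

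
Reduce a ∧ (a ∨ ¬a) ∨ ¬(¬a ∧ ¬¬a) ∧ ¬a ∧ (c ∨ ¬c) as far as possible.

True

a ∧ (a ∨ ¬a) ∨ ¬(¬a ∧ ¬¬a) ∧ ¬a ∧ (c ∨ ¬c)
= a ∧ (a ∨ ¬a) ∨ ¬(¬a ∧ ¬¬a) ∧ ¬a   (complement / identity)
= a ∧ (a ∨ ¬a) ∨ (a ∨ ¬a) ∧ ¬a   (De Morgan)
= a ∨ ¬a   (distribution)
= True   (complement)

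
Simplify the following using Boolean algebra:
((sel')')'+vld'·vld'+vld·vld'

((sel')')'+vld'·vld'+vld·vld'
= ((sel')')'+vld'   — distribution
= sel'+vld'   — double negation

sel'+vld'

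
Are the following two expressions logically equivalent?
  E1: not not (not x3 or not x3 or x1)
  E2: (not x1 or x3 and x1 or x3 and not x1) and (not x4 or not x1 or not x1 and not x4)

E1: not not (not x3 or not x3 or x1)
    = not not (not x3 or x1)   (idempotence)
    = not x3 or x1   (double negation)
E2: (not x1 or x3 and x1 or x3 and not x1) and (not x4 or not x1 or not x1 and not x4)
    = (not x1 or x3 and x1 or x3 and not x1) and (not x4 or not x1)   (absorption)
    = not x1 or (x3 and x1 or x3 and not x1) and not x4   (distribution)
    = not x1 or x3 and not x4   (distribution)
These differ: at x1=1, x3=0, x4=1, E1 = 1 but E2 = 0.

No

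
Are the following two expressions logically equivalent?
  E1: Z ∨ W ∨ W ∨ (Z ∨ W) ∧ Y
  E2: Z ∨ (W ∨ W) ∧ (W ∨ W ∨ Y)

Yes

E1: Z ∨ W ∨ W ∨ (Z ∨ W) ∧ Y
    = Z ∨ W ∨ (Z ∨ W) ∧ Y   (idempotence)
    = Z ∨ W   (absorption)
E2: Z ∨ (W ∨ W) ∧ (W ∨ W ∨ Y)
    = Z ∨ W ∨ W   (absorption)
    = Z ∨ W   (idempotence)
Both reduce to Z ∨ W, so they are equivalent.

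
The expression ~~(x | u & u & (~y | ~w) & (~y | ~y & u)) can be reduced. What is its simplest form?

x | u & ~y

~~(x | u & u & (~y | ~w) & (~y | ~y & u))
= ~~(x | u & u & (~y | ~w) & ~y)   (absorption)
= x | u & u & (~y | ~w) & ~y   (double negation)
= x | u & u & ~y   (absorption)
= x | u & ~y   (idempotence)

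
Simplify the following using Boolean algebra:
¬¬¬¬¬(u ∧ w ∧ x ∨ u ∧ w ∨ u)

¬u

¬¬¬¬¬(u ∧ w ∧ x ∨ u ∧ w ∨ u)
= ¬¬¬(u ∧ w ∧ x ∨ u ∧ w ∨ u)   (double negation)
= ¬¬¬(u ∧ w ∨ u)   (absorption)
= ¬¬¬u   (absorption)
= ¬u   (double negation)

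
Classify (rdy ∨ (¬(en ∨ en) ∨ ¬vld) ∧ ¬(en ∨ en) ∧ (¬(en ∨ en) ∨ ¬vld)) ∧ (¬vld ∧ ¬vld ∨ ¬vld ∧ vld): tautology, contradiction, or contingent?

contingent

(rdy ∨ (¬(en ∨ en) ∨ ¬vld) ∧ ¬(en ∨ en) ∧ (¬(en ∨ en) ∨ ¬vld)) ∧ (¬vld ∧ ¬vld ∨ ¬vld ∧ vld)
= (rdy ∨ ¬(en ∨ en) ∧ (¬(en ∨ en) ∨ ¬vld)) ∧ (¬vld ∧ ¬vld ∨ ¬vld ∧ vld)
= (rdy ∨ ¬(en ∨ en)) ∧ (¬vld ∧ ¬vld ∨ ¬vld ∧ vld)
= (rdy ∨ ¬en) ∧ (¬vld ∧ ¬vld ∨ ¬vld ∧ vld)
= (rdy ∨ ¬en) ∧ ¬vld
This depends on en, rdy, vld, so it is not a constant.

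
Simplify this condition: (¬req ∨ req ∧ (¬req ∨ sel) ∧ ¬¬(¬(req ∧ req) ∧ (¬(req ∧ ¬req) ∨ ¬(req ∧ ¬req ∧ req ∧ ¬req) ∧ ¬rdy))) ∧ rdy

¬req ∧ rdy

(¬req ∨ req ∧ (¬req ∨ sel) ∧ ¬¬(¬(req ∧ req) ∧ (¬(req ∧ ¬req) ∨ ¬(req ∧ ¬req ∧ req ∧ ¬req) ∧ ¬rdy))) ∧ rdy
= (¬req ∨ req ∧ (¬req ∨ sel) ∧ ¬¬(¬(req ∧ req) ∧ (¬(req ∧ ¬req) ∨ ¬(req ∧ ¬req) ∧ ¬rdy))) ∧ rdy
= (¬req ∨ req ∧ (¬req ∨ sel) ∧ ¬¬(¬(req ∧ req) ∧ ¬(req ∧ ¬req))) ∧ rdy
= (¬req ∨ req ∧ (¬req ∨ sel) ∧ ¬(req ∧ req ∨ req ∧ ¬req)) ∧ rdy
= (¬req ∨ req ∧ (¬req ∨ sel) ∧ ¬req) ∧ rdy
= (¬req ∨ req ∧ ¬req) ∧ rdy
= ¬req ∧ rdy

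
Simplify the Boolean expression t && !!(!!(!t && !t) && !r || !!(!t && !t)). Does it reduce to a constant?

false

t && !!(!!(!t && !t) && !r || !!(!t && !t))
= t && !!!!(!t && !t)   (absorption)
= t && !!!!!t   (idempotence)
= t && !!!t   (double negation)
= t && !t   (double negation)
= false   (complement)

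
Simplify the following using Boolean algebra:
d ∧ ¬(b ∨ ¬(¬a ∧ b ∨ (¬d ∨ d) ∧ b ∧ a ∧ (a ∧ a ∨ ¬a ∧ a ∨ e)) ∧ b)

d ∧ ¬b

d ∧ ¬(b ∨ ¬(¬a ∧ b ∨ (¬d ∨ d) ∧ b ∧ a ∧ (a ∧ a ∨ ¬a ∧ a ∨ e)) ∧ b)
= d ∧ ¬(b ∨ ¬(¬a ∧ b ∨ (¬d ∨ d) ∧ b ∧ a ∧ (a ∨ e)) ∧ b)   [distribution]
= d ∧ ¬(b ∨ ¬(¬a ∧ b ∨ b ∧ a ∧ (a ∨ e)) ∧ b)   [complement / identity]
= d ∧ ¬(b ∨ ¬(¬a ∧ b ∨ b ∧ a) ∧ b)   [absorption]
= d ∧ ¬(b ∨ ¬b ∧ b)   [distribution]
= d ∧ ¬b   [complement / identity]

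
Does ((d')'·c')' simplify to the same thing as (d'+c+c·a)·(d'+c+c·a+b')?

Yes

E1: ((d')'·c')'
    = d'+c
E2: (d'+c+c·a)·(d'+c+c·a+b')
    = d'+c+c·a
    = d'+c
Both reduce to d'+c, so they are equivalent.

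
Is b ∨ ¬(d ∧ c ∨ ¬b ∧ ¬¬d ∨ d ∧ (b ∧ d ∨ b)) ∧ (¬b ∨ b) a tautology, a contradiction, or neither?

neither

b ∨ ¬(d ∧ c ∨ ¬b ∧ ¬¬d ∨ d ∧ (b ∧ d ∨ b)) ∧ (¬b ∨ b)
= b ∨ ¬(d ∧ c ∨ ¬b ∧ ¬¬d ∨ d ∧ b) ∧ (¬b ∨ b)   — absorption
= b ∨ ¬(d ∧ c ∨ ¬b ∧ d ∨ d ∧ b) ∧ (¬b ∨ b)   — double negation
= b ∨ ¬(d ∧ c ∨ d) ∧ (¬b ∨ b)   — distribution
= b ∨ ¬(d ∧ c ∨ d)   — complement / identity
= b ∨ ¬d   — absorption
This depends on b, d, so it is not a constant.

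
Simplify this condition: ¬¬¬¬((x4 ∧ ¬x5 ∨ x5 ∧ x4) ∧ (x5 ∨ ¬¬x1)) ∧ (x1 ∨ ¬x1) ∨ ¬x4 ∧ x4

x4 ∧ (x5 ∨ x1)

¬¬¬¬((x4 ∧ ¬x5 ∨ x5 ∧ x4) ∧ (x5 ∨ ¬¬x1)) ∧ (x1 ∨ ¬x1) ∨ ¬x4 ∧ x4
= ¬¬¬¬((x4 ∧ ¬x5 ∨ x5 ∧ x4) ∧ (x5 ∨ ¬¬x1)) ∨ ¬x4 ∧ x4
= ¬¬¬¬((x4 ∧ ¬x5 ∨ x5 ∧ x4) ∧ (x5 ∨ ¬¬x1))
= ¬¬¬¬((x4 ∧ ¬x5 ∨ x5 ∧ x4) ∧ (x5 ∨ x1))
= ¬¬¬¬(x4 ∧ (x5 ∨ x1))
= ¬¬(x4 ∧ (x5 ∨ x1))
= x4 ∧ (x5 ∨ x1)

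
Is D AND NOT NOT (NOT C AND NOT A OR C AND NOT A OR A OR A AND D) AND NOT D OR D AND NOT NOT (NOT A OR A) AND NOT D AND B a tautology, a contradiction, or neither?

contradiction

D AND NOT NOT (NOT C AND NOT A OR C AND NOT A OR A OR A AND D) AND NOT D OR D AND NOT NOT (NOT A OR A) AND NOT D AND B
= D AND NOT NOT (NOT A OR A OR A AND D) AND NOT D OR D AND NOT NOT (NOT A OR A) AND NOT D AND B   (distribution)
= D AND NOT NOT (NOT A OR A) AND NOT D OR D AND NOT NOT (NOT A OR A) AND NOT D AND B   (absorption)
= D AND NOT NOT (NOT A OR A) AND NOT D   (absorption)
= D AND (NOT A OR A) AND NOT D   (double negation)
= D AND NOT D   (complement / identity)
= FALSE   (complement)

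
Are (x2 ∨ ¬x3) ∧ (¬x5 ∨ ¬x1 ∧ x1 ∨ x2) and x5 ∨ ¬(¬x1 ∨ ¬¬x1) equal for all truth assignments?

No

E1: (x2 ∨ ¬x3) ∧ (¬x5 ∨ ¬x1 ∧ x1 ∨ x2)
    = (x2 ∨ ¬x3) ∧ (¬x5 ∨ x2)
    = x2 ∨ ¬x3 ∧ ¬x5
E2: x5 ∨ ¬(¬x1 ∨ ¬¬x1)
    = x5 ∨ x1 ∧ ¬x1
    = x5
These differ: at x1=0, x2=0, x3=0, x5=0, E1 = 1 but E2 = 0.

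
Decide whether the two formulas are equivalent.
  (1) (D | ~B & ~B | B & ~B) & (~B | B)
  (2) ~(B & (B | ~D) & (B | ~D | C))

E1: (D | ~B & ~B | B & ~B) & (~B | B)
    = (D | ~B) & (~B | B)   (distribution)
    = D | ~B   (complement / identity)
E2: ~(B & (B | ~D) & (B | ~D | C))
    = ~(B & (B | ~D))   (absorption)
    = ~B   (absorption)
These differ: at B=1, C=0, D=1, E1 = 1 but E2 = 0.

No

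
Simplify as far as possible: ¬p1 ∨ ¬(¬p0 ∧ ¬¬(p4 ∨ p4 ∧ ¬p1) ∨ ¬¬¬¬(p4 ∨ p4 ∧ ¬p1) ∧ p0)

¬p1 ∨ ¬p4

¬p1 ∨ ¬(¬p0 ∧ ¬¬(p4 ∨ p4 ∧ ¬p1) ∨ ¬¬¬¬(p4 ∨ p4 ∧ ¬p1) ∧ p0)
= ¬p1 ∨ ¬(¬p0 ∧ ¬¬(p4 ∨ p4 ∧ ¬p1) ∨ ¬¬(p4 ∨ p4 ∧ ¬p1) ∧ p0)   [double negation]
= ¬p1 ∨ ¬¬¬(p4 ∨ p4 ∧ ¬p1)   [distribution]
= ¬p1 ∨ ¬(p4 ∨ p4 ∧ ¬p1)   [double negation]
= ¬p1 ∨ ¬p4   [absorption]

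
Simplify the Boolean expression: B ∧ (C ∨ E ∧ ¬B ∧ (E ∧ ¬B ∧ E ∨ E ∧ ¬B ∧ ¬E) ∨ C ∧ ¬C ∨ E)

B ∧ (C ∨ E ∧ ¬B ∧ (E ∧ ¬B ∧ E ∨ E ∧ ¬B ∧ ¬E) ∨ C ∧ ¬C ∨ E)
= B ∧ (C ∨ E ∧ ¬B ∧ (E ∧ ¬B ∧ E ∨ E ∧ ¬B ∧ ¬E) ∨ E)
= B ∧ (C ∨ E ∧ ¬B ∧ E ∧ ¬B ∨ E)
= B ∧ (C ∨ E ∧ ¬B ∨ E)
= B ∧ (C ∨ E)

B ∧ (C ∨ E)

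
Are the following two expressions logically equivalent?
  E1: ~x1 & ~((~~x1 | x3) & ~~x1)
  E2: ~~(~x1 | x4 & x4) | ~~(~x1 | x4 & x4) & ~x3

No

E1: ~x1 & ~((~~x1 | x3) & ~~x1)
    = ~x1 & ~~~x1   [absorption]
    = ~x1 & ~x1   [double negation]
    = ~x1   [idempotence]
E2: ~~(~x1 | x4 & x4) | ~~(~x1 | x4 & x4) & ~x3
    = ~~(~x1 | x4 & x4)   [absorption]
    = ~x1 | x4 & x4   [double negation]
    = ~x1 | x4   [idempotence]
These differ: at x1=1, x3=1, x4=1, E1 = 0 but E2 = 1.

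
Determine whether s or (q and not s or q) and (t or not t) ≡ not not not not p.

No

E1: s or (q and not s or q) and (t or not t)
    = s or q and (t or not t)   [absorption]
    = s or q   [complement / identity]
E2: not not not not p
    = not not p   [double negation]
    = p   [double negation]
These differ: at p=0, q=0, s=1, t=0, E1 = 1 but E2 = 0.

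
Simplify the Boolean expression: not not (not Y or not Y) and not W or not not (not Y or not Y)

not Y

not not (not Y or not Y) and not W or not not (not Y or not Y)
= not not (not Y or not Y)   — absorption
= not not not Y   — idempotence
= not Y   — double negation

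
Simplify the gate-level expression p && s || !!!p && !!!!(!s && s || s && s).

s

p && s || !!!p && !!!!(!s && s || s && s)
= p && s || !!!p && !!(!s && s || s && s)   — double negation
= p && s || !!!p && (!s && s || s && s)   — double negation
= p && s || !!!p && s   — distribution
= p && s || !p && s   — double negation
= s   — distribution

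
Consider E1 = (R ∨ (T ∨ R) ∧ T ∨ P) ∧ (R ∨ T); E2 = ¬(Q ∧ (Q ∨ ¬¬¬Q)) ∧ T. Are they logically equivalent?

E1: (R ∨ (T ∨ R) ∧ T ∨ P) ∧ (R ∨ T)
    = (R ∨ T ∨ P) ∧ (R ∨ T)   — absorption
    = R ∨ T   — absorption
E2: ¬(Q ∧ (Q ∨ ¬¬¬Q)) ∧ T
    = ¬(Q ∧ (Q ∨ ¬Q)) ∧ T   — double negation
    = ¬Q ∧ T   — complement / identity
These differ: at P=0, Q=1, R=1, T=0, E1 = 1 but E2 = 0.

No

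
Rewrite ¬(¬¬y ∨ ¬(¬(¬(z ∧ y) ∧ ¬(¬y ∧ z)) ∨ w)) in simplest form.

¬(¬¬y ∨ ¬(¬(¬(z ∧ y) ∧ ¬(¬y ∧ z)) ∨ w))
= ¬(¬¬y ∨ ¬(z ∧ y ∨ ¬y ∧ z ∨ w))   (De Morgan)
= ¬(¬¬y ∨ ¬(z ∨ w))   (distribution)
= ¬y ∧ (z ∨ w)   (De Morgan)

¬y ∧ (z ∨ w)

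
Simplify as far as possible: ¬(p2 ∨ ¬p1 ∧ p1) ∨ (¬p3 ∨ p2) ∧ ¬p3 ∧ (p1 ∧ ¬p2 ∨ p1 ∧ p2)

¬p2 ∨ ¬p3 ∧ p1

¬(p2 ∨ ¬p1 ∧ p1) ∨ (¬p3 ∨ p2) ∧ ¬p3 ∧ (p1 ∧ ¬p2 ∨ p1 ∧ p2)
= ¬(p2 ∨ ¬p1 ∧ p1) ∨ (¬p3 ∨ p2) ∧ ¬p3 ∧ p1
= ¬(p2 ∨ ¬p1 ∧ p1) ∨ ¬p3 ∧ p1
= ¬p2 ∨ ¬p3 ∧ p1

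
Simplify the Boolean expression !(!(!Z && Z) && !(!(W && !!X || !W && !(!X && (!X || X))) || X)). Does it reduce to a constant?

!(!(!Z && Z) && !(!(W && !!X || !W && !(!X && (!X || X))) || X))
= !(!(!Z && Z) && !(!(W && !!X || !W && !!X) || X))   [complement / identity]
= !Z && Z || !(W && !!X || !W && !!X) || X   [De Morgan]
= !(W && !!X || !W && !!X) || X   [complement / identity]
= !!!X || X   [distribution]
= !X || X   [double negation]
= true   [complement]

true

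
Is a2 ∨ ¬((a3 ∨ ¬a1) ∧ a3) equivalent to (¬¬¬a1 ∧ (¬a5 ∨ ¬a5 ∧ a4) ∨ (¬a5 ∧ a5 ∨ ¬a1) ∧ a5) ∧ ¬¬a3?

No

E1: a2 ∨ ¬((a3 ∨ ¬a1) ∧ a3)
    = a2 ∨ ¬a3   [absorption]
E2: (¬¬¬a1 ∧ (¬a5 ∨ ¬a5 ∧ a4) ∨ (¬a5 ∧ a5 ∨ ¬a1) ∧ a5) ∧ ¬¬a3
    = (¬a1 ∧ (¬a5 ∨ ¬a5 ∧ a4) ∨ (¬a5 ∧ a5 ∨ ¬a1) ∧ a5) ∧ ¬¬a3   [double negation]
    = (¬a1 ∧ (¬a5 ∨ ¬a5 ∧ a4) ∨ (¬a5 ∧ a5 ∨ ¬a1) ∧ a5) ∧ a3   [double negation]
    = (¬a1 ∧ (¬a5 ∨ ¬a5 ∧ a4) ∨ ¬a1 ∧ a5) ∧ a3   [complement / identity]
    = (¬a1 ∧ ¬a5 ∨ ¬a1 ∧ a5) ∧ a3   [absorption]
    = ¬a1 ∧ a3   [distribution]
These differ: at a1=1, a2=1, a3=0, a4=1, a5=1, E1 = 1 but E2 = 0.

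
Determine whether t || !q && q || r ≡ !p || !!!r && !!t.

E1: t || !q && q || r
    = t || r   — complement / identity
E2: !p || !!!r && !!t
    = !p || !!!r && t   — double negation
    = !p || !r && t   — double negation
These differ: at p=1, q=0, r=1, t=0, E1 = 1 but E2 = 0.

No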